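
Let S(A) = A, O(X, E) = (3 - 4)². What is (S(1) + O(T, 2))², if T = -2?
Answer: 4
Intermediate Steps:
O(X, E) = 1 (O(X, E) = (-1)² = 1)
(S(1) + O(T, 2))² = (1 + 1)² = 2² = 4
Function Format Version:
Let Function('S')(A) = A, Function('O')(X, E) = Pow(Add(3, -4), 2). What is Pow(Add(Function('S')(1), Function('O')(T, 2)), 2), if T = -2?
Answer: 4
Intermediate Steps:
Function('O')(X, E) = 1 (Function('O')(X, E) = Pow(-1, 2) = 1)
Pow(Add(Function('S')(1), Function('O')(T, 2)), 2) = Pow(Add(1, 1), 2) = Pow(2, 2) = 4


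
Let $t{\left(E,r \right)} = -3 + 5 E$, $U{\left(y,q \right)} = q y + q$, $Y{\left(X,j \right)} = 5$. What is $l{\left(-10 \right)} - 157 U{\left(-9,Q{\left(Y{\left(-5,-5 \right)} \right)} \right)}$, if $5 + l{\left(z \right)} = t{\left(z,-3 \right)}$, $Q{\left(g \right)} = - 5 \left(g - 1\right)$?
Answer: $-25178$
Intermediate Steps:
$Q{\left(g \right)} = 5 - 5 g$ ($Q{\left(g \right)} = - 5 \left(-1 + g\right) = 5 - 5 g$)
$U{\left(y,q \right)} = q + q y$
$l{\left(z \right)} = -8 + 5 z$ ($l{\left(z \right)} = -5 + \left(-3 + 5 z\right) = -8 + 5 z$)
$l{\left(-10 \right)} - 157 U{\left(-9,Q{\left(Y{\left(-5,-5 \right)} \right)} \right)} = \left(-8 + 5 \left(-10\right)\right) - 157 \left(5 - 25\right) \left(1 - 9\right) = \left(-8 - 50\right) - 157 \left(5 - 25\right) \left(-8\right) = -58 - 157 \left(\left(-20\right) \left(-8\right)\right) = -58 - 25120 = -25178$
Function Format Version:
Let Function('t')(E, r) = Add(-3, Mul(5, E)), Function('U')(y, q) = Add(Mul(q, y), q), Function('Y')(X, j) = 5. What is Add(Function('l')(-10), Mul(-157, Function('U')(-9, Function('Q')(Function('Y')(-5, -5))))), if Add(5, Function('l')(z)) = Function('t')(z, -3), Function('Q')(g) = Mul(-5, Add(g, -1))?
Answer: -25178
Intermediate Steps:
Function('Q')(g) = Add(5, Mul(-5, g)) (Function('Q')(g) = Mul(-5, Add(-1, g)) = Add(5, Mul(-5, g)))
Function('U')(y, q) = Add(q, Mul(q, y))
Function('l')(z) = Add(-8, Mul(5, z)) (Function('l')(z) = Add(-5, Add(-3, Mul(5, z))) = Add(-8, Mul(5, z)))
Add(Function('l')(-10), Mul(-157, Function('U')(-9, Function('Q')(Function('Y')(-5, -5))))) = Add(Add(-8, Mul(5, -10)), Mul(-157, Mul(Add(5, Mul(-5, 5)), Add(1, -9)))) = Add(Add(-8, -50), Mul(-157, Mul(Add(5, -25), -8))) = Add(-58, Mul(-157, Mul(-20, -8))) = Add(-58, Mul(-157, 160)) = Add(-58, -25120) = -25178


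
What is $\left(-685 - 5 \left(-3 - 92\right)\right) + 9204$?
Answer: $8994$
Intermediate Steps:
$\left(-685 - 5 \left(-3 - 92\right)\right) + 9204 = \left(-685 - -475\right) + 9204 = \left(-685 + 475\right) + 9204 = -210 + 9204 = 8994$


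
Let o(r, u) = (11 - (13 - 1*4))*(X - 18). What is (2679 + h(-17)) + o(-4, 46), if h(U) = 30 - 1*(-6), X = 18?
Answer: 2715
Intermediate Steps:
h(U) = 36 (h(U) = 30 + 6 = 36)
o(r, u) = 0 (o(r, u) = (11 - (13 - 1*4))*(18 - 18) = (11 - (13 - 4))*0 = (11 - 1*9)*0 = (11 - 9)*0 = 2*0 = 0)
(2679 + h(-17)) + o(-4, 46) = (2679 + 36) + 0 = 2715 + 0 = 2715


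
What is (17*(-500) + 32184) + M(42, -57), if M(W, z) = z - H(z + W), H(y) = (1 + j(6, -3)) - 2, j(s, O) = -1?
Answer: 23629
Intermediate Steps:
H(y) = -2 (H(y) = (1 - 1) - 2 = 0 - 2 = -2)
M(W, z) = 2 + z (M(W, z) = z - 1*(-2) = z + 2 = 2 + z)
(17*(-500) + 32184) + M(42, -57) = (17*(-500) + 32184) + (2 - 57) = (-8500 + 32184) - 55 = 23684 - 55 = 23629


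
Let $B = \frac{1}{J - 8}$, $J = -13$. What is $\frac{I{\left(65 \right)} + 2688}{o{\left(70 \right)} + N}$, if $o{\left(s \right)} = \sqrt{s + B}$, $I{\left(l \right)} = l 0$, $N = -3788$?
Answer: $- \frac{213825024}{301326355} - \frac{2688 \sqrt{30849}}{301326355} \approx -0.71118$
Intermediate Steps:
$I{\left(l \right)} = 0$
$B = - \frac{1}{21}$ ($B = \frac{1}{-13 - 8} = \frac{1}{-21} = - \frac{1}{21} \approx -0.047619$)
$o{\left(s \right)} = \sqrt{- \frac{1}{21} + s}$ ($o{\left(s \right)} = \sqrt{s - \frac{1}{21}} = \sqrt{- \frac{1}{21} + s}$)
$\frac{I{\left(65 \right)} + 2688}{o{\left(70 \right)} + N} = \frac{0 + 2688}{\frac{\sqrt{-21 + 441 \cdot 70}}{21} - 3788} = \frac{2688}{\frac{\sqrt{-21 + 30870}}{21} - 3788} = \frac{2688}{\frac{\sqrt{30849}}{21} - 3788} = \frac{2688}{-3788 + \frac{\sqrt{30849}}{21}}$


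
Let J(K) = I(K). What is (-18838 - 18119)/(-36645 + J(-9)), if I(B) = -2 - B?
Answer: 36957/36638 ≈ 1.0087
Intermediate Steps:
J(K) = -2 - K
(-18838 - 18119)/(-36645 + J(-9)) = (-18838 - 18119)/(-36645 + (-2 - 1*(-9))) = -36957/(-36645 + (-2 + 9)) = -36957/(-36645 + 7) = -36957/(-36638) = -36957*(-1/36638) = 36957/36638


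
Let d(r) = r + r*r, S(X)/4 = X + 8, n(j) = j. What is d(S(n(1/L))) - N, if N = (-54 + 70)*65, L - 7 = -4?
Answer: 940/9 ≈ 104.44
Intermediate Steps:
L = 3 (L = 7 - 4 = 3)
N = 1040 (N = 16*65 = 1040)
S(X) = 32 + 4*X (S(X) = 4*(X + 8) = 4*(8 + X) = 32 + 4*X)
d(r) = r + r**2
d(S(n(1/L))) - N = (32 + 4/3)*(1 + (32 + 4/3)) - 1*1040 = (32 + 4*(1/3))*(1 + (32 + 4*(1/3))) - 1040 = (32 + 4/3)*(1 + (32 + 4/3)) - 1040 = 100*(1 + 100/3)/3 - 1040 = (100/3)*(103/3) - 1040 = 10300/9 - 1040 = 940/9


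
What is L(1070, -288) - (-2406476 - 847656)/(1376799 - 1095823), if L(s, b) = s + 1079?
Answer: 151767889/70244 ≈ 2160.6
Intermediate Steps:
L(s, b) = 1079 + s
L(1070, -288) - (-2406476 - 847656)/(1376799 - 1095823) = (1079 + 1070) - (-2406476 - 847656)/(1376799 - 1095823) = 2149 - (-3254132)/280976 = 2149 - 1*(-813533/70244) = 2149 + 813533/70244 = 151767889/70244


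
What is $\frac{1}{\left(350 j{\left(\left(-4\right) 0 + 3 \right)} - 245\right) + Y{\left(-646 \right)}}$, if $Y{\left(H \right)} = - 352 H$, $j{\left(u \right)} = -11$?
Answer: $\frac{1}{223297} \approx 4.4783 \cdot 10^{-6}$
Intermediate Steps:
$\frac{1}{\left(350 j{\left(\left(-4\right) 0 + 3 \right)} - 245\right) + Y{\left(-646 \right)}} = \frac{1}{\left(350 \left(-11\right) - 245\right) - -227392} = \frac{1}{\left(-3850 - 245\right) + 227392} = \frac{1}{-4095 + 227392} = \frac{1}{223297}$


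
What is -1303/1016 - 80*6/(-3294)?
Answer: -634067/557784 ≈ -1.1368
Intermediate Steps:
-1303/1016 - 80*6/(-3294) = -1303*1/1016 - 480*(-1/3294) = -1303/1016 + 80/549 = -634067/557784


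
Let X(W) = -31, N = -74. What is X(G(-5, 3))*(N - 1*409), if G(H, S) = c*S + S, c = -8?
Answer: 14973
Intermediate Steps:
G(H, S) = -7*S (G(H, S) = -8*S + S = -7*S)
X(G(-5, 3))*(N - 1*409) = -31*(-74 - 1*409) = -31*(-74 - 409) = -31*(-483) = 14973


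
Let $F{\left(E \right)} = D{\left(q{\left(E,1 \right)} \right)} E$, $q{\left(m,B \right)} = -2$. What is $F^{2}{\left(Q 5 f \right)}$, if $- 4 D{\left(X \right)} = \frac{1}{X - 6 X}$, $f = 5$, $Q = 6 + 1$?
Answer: $\frac{1225}{64} \approx 19.141$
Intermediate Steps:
$Q = 7$
$D{\left(X \right)} = \frac{1}{20 X}$ ($D{\left(X \right)} = - \frac{1}{4 \left(X - 6 X\right)} = - \frac{1}{4 \left(- 5 X\right)} = - \frac{\left(- \frac{1}{5}\right) \frac{1}{X}}{4} = \frac{1}{20 X}$)
$F{\left(E \right)} = - \frac{E}{40}$ ($F{\left(E \right)} = \frac{1}{20 \left(-2\right)} E = \frac{1}{20} \left(- \frac{1}{2}\right) E = - \frac{E}{40}$)
$F^{2}{\left(Q 5 f \right)} = \left(- \frac{7 \cdot 5 \cdot 5}{40}\right)^{2} = \left(- \frac{35 \cdot 5}{40}\right)^{2} = \left(\left(- \frac{1}{40}\right) 175\right)^{2} = \left(- \frac{35}{8}\right)^{2} = \frac{1225}{64}$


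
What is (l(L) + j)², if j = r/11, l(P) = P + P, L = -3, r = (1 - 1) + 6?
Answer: 3600/121 ≈ 29.752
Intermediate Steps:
r = 6 (r = 0 + 6 = 6)
l(P) = 2*P
j = 6/11 ≈ 0.54545
(l(L) + j)² = (2*(-3) + 6/11)² = (-6 + 6/11)² = (-60/11)² = 3600/121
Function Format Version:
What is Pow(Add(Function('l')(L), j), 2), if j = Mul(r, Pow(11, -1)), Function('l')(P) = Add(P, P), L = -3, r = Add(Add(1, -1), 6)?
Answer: Rational(3600, 121) ≈ 29.752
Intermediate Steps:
r = 6 (r = Add(0, 6) = 6)
Function('l')(P) = Mul(2, P)
j = Rational(6, 11) (j = Mul(6, Pow(11, -1)) = Mul(6, Rational(1, 11)) = Rational(6, 11) ≈ 0.54545)
Pow(Add(Function('l')(L), j), 2) = Pow(Add(Mul(2, -3), Rational(6, 11)), 2) = Pow(Add(-6, Rational(6, 11)), 2) = Pow(Rational(-60, 11), 2) = Rational(3600, 121)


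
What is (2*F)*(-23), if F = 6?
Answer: -276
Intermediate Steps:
(2*F)*(-23) = (2*6)*(-23) = 12*(-23) = -276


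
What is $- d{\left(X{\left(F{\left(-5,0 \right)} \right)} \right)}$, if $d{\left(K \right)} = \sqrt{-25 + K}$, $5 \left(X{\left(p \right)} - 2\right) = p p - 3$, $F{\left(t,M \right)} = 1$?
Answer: $- \frac{3 i \sqrt{65}}{5} \approx - 4.8374 i$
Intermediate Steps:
$X{\left(p \right)} = \frac{7}{5} + \frac{p^{2}}{5}$ ($X{\left(p \right)} = 2 + \frac{p p - 3}{5} = 2 + \frac{p^{2} - 3}{5} = 2 + \frac{-3 + p^{2}}{5} = 2 + \left(- \frac{3}{5} + \frac{p^{2}}{5}\right) = \frac{7}{5} + \frac{p^{2}}{5}$)
$- d{\left(X{\left(F{\left(-5,0 \right)} \right)} \right)} = - \sqrt{-25 + \left(\frac{7}{5} + \frac{1^{2}}{5}\right)} = - \sqrt{-25 + \left(\frac{7}{5} + \frac{1}{5} \cdot 1\right)} = - \sqrt{-25 + \left(\frac{7}{5} + \frac{1}{5}\right)} = - \sqrt{-25 + \frac{8}{5}} = - \sqrt{- \frac{117}{5}} = - \frac{3 i \sqrt{65}}{5}$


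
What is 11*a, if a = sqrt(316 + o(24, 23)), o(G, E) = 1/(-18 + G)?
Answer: 11*sqrt(11382)/6 ≈ 195.59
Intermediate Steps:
a = sqrt(11382)/6 (a = sqrt(316 + 1/(-18 + 24)) = sqrt(316 + 1/6) = sqrt(1897/6) = sqrt(11382)/6 ≈ 17.781)
11*a = 11*(sqrt(11382)/6) = 11*sqrt(11382)/6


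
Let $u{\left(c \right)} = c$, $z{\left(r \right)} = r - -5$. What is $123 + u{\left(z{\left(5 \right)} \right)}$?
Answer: $133$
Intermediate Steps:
$z{\left(r \right)} = 5 + r$ ($z{\left(r \right)} = r + 5 = 5 + r$)
$123 + u{\left(z{\left(5 \right)} \right)} = 123 + \left(5 + 5\right) = 123 + 10 = 133$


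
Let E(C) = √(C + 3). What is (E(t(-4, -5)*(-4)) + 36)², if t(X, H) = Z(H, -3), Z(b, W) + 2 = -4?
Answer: 1323 + 216*√3 ≈ 1697.1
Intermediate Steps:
Z(b, W) = -6 (Z(b, W) = -2 - 4 = -6)
t(X, H) = -6
E(C) = √(3 + C)
(E(t(-4, -5)*(-4)) + 36)² = (√(3 - 6*(-4)) + 36)² = (√(3 + 24) + 36)² = (√27 + 36)² = (3*√3 + 36)² = (36 + 3*√3)²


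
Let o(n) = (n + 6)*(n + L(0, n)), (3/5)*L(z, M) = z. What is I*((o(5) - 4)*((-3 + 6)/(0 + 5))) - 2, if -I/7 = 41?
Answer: -43921/5 ≈ -8784.2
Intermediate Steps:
L(z, M) = 5*z/3
I = -287 (I = -7*41 = -287)
o(n) = n*(6 + n) (o(n) = (n + 6)*(n + (5/3)*0) = (6 + n)*(n + 0) = (6 + n)*n = n*(6 + n))
I*((o(5) - 4)*((-3 + 6)/(0 + 5))) - 2 = -287*(5*(6 + 5) - 4)*(-3 + 6)/(0 + 5) - 2 = -287*(5*11 - 4)*3/5 - 2 = -287*(55 - 4)*3*(1/5) - 2 = -14637*3/5 - 2 = -287*153/5 - 2 = -43911/5 - 2 = -43921/5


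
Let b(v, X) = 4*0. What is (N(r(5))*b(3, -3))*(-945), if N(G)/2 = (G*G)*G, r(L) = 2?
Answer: 0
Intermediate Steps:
b(v, X) = 0
N(G) = 2*G³ (N(G) = 2*((G*G)*G) = 2*(G²*G) = 2*G³)
(N(r(5))*b(3, -3))*(-945) = ((2*2³)*0)*(-945) = ((2*8)*0)*(-945) = (16*0)*(-945) = 0*(-945) = 0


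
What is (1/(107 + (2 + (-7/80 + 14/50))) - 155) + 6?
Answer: -6507473/43677 ≈ -148.99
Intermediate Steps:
(1/(107 + (2 + (-7/80 + 14/50))) - 155) + 6 = (1/(107 + (2 + (-7*1/80 + 14*(1/50)))) - 155) + 6 = (1/(107 + (2 + (-7/80 + 7/25))) - 155) + 6 = (1/(107 + (2 + 77/400)) - 155) + 6 = (1/(107 + 877/400) - 155) + 6 = (1/(43677/400) - 155) + 6 = (400/43677 - 155) + 6 = -6769535/43677 + 6 = -6507473/43677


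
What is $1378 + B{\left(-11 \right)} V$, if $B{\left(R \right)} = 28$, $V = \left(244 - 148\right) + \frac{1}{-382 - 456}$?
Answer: $\frac{1703640}{419} \approx 4066.0$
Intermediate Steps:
$V = \frac{80447}{838}$ ($V = 96 + \frac{1}{-838} = 96 - \frac{1}{838} = \frac{80447}{838} \approx 95.999$)
$1378 + B{\left(-11 \right)} V = 1378 + 28 \cdot \frac{80447}{838} = 1378 + \frac{1126258}{419} = \frac{1703640}{419}$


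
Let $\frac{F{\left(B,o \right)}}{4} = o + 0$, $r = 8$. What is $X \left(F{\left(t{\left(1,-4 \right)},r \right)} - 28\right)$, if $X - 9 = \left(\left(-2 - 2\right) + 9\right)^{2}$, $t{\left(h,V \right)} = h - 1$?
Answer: $136$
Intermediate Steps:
$t{\left(h,V \right)} = -1 + h$
$F{\left(B,o \right)} = 4 o$ ($F{\left(B,o \right)} = 4 \left(o + 0\right) = 4 o$)
$X = 34$ ($X = 9 + \left(\left(-2 - 2\right) + 9\right)^{2} = 9 + \left(-4 + 9\right)^{2} = 9 + 5^{2} = 9 + 25 = 34$)
$X \left(F{\left(t{\left(1,-4 \right)},r \right)} - 28\right) = 34 \left(4 \cdot 8 - 28\right) = 34 \left(32 - 28\right) = 34 \cdot 4 = 136$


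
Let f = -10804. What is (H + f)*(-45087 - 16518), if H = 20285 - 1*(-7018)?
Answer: -1016420895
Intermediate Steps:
H = 27303 (H = 20285 + 7018 = 27303)
(H + f)*(-45087 - 16518) = (27303 - 10804)*(-45087 - 16518) = 16499*(-61605) = -1016420895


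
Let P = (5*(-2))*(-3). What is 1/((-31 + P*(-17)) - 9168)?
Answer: -1/9709 ≈ -0.00010300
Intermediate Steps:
P = 30 (P = -10*(-3) = 30)
1/((-31 + P*(-17)) - 9168) = 1/((-31 + 30*(-17)) - 9168) = 1/((-31 - 510) - 9168) = 1/(-541 - 9168) = 1/(-9709) = -1/9709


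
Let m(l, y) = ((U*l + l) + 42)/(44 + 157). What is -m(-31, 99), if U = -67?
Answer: -696/67 ≈ -10.388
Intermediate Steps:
m(l, y) = 14/67 - 22*l/67 (m(l, y) = ((-67*l + l) + 42)/(44 + 157) = (-66*l + 42)/201 = (42 - 66*l)*(1/201) = 14/67 - 22*l/67)
-m(-31, 99) = -(14/67 - 22/67*(-31)) = -(14/67 + 682/67) = -1*696/67 = -696/67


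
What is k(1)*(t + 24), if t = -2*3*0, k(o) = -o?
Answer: -24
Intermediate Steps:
t = 0 (t = -6*0 = 0)
k(1)*(t + 24) = (-1*1)*(0 + 24) = -1*24 = -24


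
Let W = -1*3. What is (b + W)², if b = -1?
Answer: 16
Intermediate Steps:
W = -3
(b + W)² = (-1 - 3)² = (-4)² = 16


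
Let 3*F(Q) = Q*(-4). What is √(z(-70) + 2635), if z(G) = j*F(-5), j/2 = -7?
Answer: 5*√915/3 ≈ 50.415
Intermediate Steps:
j = -14 (j = 2*(-7) = -14)
F(Q) = -4*Q/3 (F(Q) = (Q*(-4))/3 = (-4*Q)/3 = -4*Q/3)
z(G) = -280/3 (z(G) = -(-56)*(-5)/3 = -14*20/3 = -280/3)
√(z(-70) + 2635) = √(-280/3 + 2635) = √(7625/3) = 5*√915/3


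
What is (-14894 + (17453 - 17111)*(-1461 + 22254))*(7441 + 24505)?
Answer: 226698783152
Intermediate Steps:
(-14894 + (17453 - 17111)*(-1461 + 22254))*(7441 + 24505) = (-14894 + 342*20793)*31946 = (-14894 + 7111206)*31946 = 7096312*31946 = 226698783152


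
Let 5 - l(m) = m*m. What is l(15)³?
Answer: -10648000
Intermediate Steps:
l(m) = 5 - m² (l(m) = 5 - m*m = 5 - m²)
l(15)³ = (5 - 1*15²)³ = (5 - 1*225)³ = (5 - 225)³ = (-220)³ = -10648000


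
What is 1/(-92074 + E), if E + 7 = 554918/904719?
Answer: -904719/83306875321 ≈ -1.0860e-5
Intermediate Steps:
E = -5778115/904719 (E = -7 + 554918/904719 = -5778115/904719 ≈ -6.3866)
1/(-92074 + E) = 1/(-92074 - 5778115/904719) = 1/(-83306875321/904719) = -904719/83306875321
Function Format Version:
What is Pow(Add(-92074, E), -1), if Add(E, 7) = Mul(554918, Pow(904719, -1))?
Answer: Rational(-904719, 83306875321) ≈ -1.0860e-5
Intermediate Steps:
E = Rational(-5778115, 904719) (E = Add(-7, Mul(554918, Pow(904719, -1))) = Add(-7, Mul(554918, Rational(1, 904719))) = Add(-7, Rational(554918, 904719)) = Rational(-5778115, 904719) ≈ -6.3866)
Pow(Add(-92074, E), -1) = Pow(Add(-92074, Rational(-5778115, 904719)), -1) = Pow(Rational(-83306875321, 904719), -1) = Rational(-904719, 83306875321)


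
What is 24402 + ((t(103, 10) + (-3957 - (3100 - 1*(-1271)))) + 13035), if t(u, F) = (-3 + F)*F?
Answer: 29179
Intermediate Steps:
t(u, F) = F*(-3 + F)
24402 + ((t(103, 10) + (-3957 - (3100 - 1*(-1271)))) + 13035) = 24402 + ((10*(-3 + 10) + (-3957 - (3100 - 1*(-1271)))) + 13035) = 24402 + ((10*7 + (-3957 - (3100 + 1271))) + 13035) = 24402 + ((70 + (-3957 - 1*4371)) + 13035) = 24402 + ((70 + (-3957 - 4371)) + 13035) = 24402 + ((70 - 8328) + 13035) = 24402 + (-8258 + 13035) = 24402 + 4777 = 29179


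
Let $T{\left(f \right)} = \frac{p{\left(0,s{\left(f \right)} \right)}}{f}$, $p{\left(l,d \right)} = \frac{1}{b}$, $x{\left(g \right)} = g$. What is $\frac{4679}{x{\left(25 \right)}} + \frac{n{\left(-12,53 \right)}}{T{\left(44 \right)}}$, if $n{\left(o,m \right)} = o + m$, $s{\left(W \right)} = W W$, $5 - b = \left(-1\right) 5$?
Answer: $\frac{455679}{25} \approx 18227.0$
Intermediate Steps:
$b = 10$ ($b = 5 - \left(-1\right) 5 = 5 - -5 = 5 + 5 = 10$)
$s{\left(W \right)} = W^{2}$
$n{\left(o,m \right)} = m + o$
$p{\left(l,d \right)} = \frac{1}{10}$
$T{\left(f \right)} = \frac{1}{10 f}$
$\frac{4679}{x{\left(25 \right)}} + \frac{n{\left(-12,53 \right)}}{T{\left(44 \right)}} = \frac{4679}{25} + \frac{53 - 12}{\frac{1}{10} \cdot \frac{1}{44}} = 4679 \cdot \frac{1}{25} + \frac{41}{\frac{1}{10} \cdot \frac{1}{44}} = \frac{4679}{25} + 41 \frac{1}{\frac{1}{440}} = \frac{4679}{25} + 41 \cdot 440 = \frac{4679}{25} + 18040 = \frac{455679}{25}$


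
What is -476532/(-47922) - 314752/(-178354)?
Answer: 1191368258/101750957 ≈ 11.709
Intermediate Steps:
-476532/(-47922) - 314752/(-178354) = -476532*(-1/47922) - 314752*(-1/178354) = 11346/1141 + 157376/89177 = 1191368258/101750957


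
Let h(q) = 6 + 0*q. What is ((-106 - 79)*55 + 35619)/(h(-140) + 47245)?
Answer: 25444/47251 ≈ 0.53849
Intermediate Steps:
h(q) = 6 (h(q) = 6 + 0 = 6)
((-106 - 79)*55 + 35619)/(h(-140) + 47245) = ((-106 - 79)*55 + 35619)/(6 + 47245) = (-185*55 + 35619)/47251 = (-10175 + 35619)*(1/47251) = 25444*(1/47251) = 25444/47251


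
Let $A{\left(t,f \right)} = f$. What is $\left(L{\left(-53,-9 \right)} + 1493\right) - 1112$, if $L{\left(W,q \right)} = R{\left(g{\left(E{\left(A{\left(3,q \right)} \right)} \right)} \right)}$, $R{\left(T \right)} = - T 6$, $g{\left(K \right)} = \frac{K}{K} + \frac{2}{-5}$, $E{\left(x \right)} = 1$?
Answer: $\frac{1887}{5} \approx 377.4$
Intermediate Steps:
$g{\left(K \right)} = \frac{3}{5}$ ($g{\left(K \right)} = 1 + 2 \left(- \frac{1}{5}\right) = 1 - \frac{2}{5} = \frac{3}{5}$)
$R{\left(T \right)} = - 6 T$
$L{\left(W,q \right)} = - \frac{18}{5}$ ($L{\left(W,q \right)} = \left(-6\right) \frac{3}{5} = - \frac{18}{5}$)
$\left(L{\left(-53,-9 \right)} + 1493\right) - 1112 = \left(- \frac{18}{5} + 1493\right) - 1112 = \frac{7447}{5} - 1112 = \frac{1887}{5}$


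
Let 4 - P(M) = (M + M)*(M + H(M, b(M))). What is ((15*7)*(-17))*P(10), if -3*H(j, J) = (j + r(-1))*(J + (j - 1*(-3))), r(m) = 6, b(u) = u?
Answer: -4029340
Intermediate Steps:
H(j, J) = -(6 + j)*(3 + J + j)/3 (H(j, J) = -(j + 6)*(J + (j - 1*(-3)))/3 = -(6 + j)*(J + (j + 3))/3 = -(6 + j)*(J + (3 + j))/3 = -(6 + j)*(3 + J + j)/3)
P(M) = 4 - 2*M*(-6 - 4*M - 2*M**2/3) (P(M) = 4 - (M + M)*(M + (-6 - 3*M - 2*M - M**2/3 - M*M/3)) = 4 - 2*M*(M + (-6 - 3*M - 2*M - M**2/3 - M**2/3)) = 4 - 2*M*(M + (-6 - 5*M - 2*M**2/3)) = 4 - 2*M*(-6 - 4*M - 2*M**2/3))
((15*7)*(-17))*P(10) = ((15*7)*(-17))*(4 + 8*10**2 + 12*10 + (4/3)*10**3) = (105*(-17))*(4 + 8*100 + 120 + (4/3)*1000) = -1785*(4 + 800 + 120 + 4000/3) = -1785*6772/3 = -4029340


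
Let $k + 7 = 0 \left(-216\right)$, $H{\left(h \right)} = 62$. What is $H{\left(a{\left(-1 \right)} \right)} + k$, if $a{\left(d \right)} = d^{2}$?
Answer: $55$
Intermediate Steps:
$k = -7$ ($k = -7 + 0 \left(-216\right) = -7 + 0 = -7$)
$H{\left(a{\left(-1 \right)} \right)} + k = 62 - 7 = 55$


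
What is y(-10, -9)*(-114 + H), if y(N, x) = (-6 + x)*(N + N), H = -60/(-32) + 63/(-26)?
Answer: -893475/26 ≈ -34364.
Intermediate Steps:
H = -57/104 (H = -60*(-1/32) + 63*(-1/26) = 15/8 - 63/26 = -57/104 ≈ -0.54808)
y(N, x) = 2*N*(-6 + x) (y(N, x) = (-6 + x)*(2*N) = 2*N*(-6 + x))
y(-10, -9)*(-114 + H) = (2*(-10)*(-6 - 9))*(-114 - 57/104) = (2*(-10)*(-15))*(-11913/104) = 300*(-11913/104) = -893475/26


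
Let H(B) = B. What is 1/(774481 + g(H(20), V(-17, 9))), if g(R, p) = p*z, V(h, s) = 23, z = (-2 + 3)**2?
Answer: 1/774504 ≈ 1.2911e-6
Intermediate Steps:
z = 1 (z = 1**2 = 1)
g(R, p) = p (g(R, p) = p*1 = p)
1/(774481 + g(H(20), V(-17, 9))) = 1/(774481 + 23) = 1/774504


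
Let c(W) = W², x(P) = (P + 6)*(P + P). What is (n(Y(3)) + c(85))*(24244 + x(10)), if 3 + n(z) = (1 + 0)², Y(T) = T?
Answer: 177425772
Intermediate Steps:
x(P) = 2*P*(6 + P) (x(P) = (6 + P)*(2*P) = 2*P*(6 + P))
n(z) = -2 (n(z) = -3 + (1 + 0)² = -3 + 1² = -3 + 1 = -2)
(n(Y(3)) + c(85))*(24244 + x(10)) = (-2 + 85²)*(24244 + 2*10*(6 + 10)) = (-2 + 7225)*(24244 + 2*10*16) = 7223*(24244 + 320) = 7223*24564 = 177425772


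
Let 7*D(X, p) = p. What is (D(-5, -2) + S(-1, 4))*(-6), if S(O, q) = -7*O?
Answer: -282/7 ≈ -40.286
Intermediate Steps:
D(X, p) = p/7
(D(-5, -2) + S(-1, 4))*(-6) = ((⅐)*(-2) - 7*(-1))*(-6) = (-2/7 + 7)*(-6) = (47/7)*(-6) = -282/7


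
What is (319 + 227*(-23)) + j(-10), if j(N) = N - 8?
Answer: -4920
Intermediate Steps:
j(N) = -8 + N
(319 + 227*(-23)) + j(-10) = (319 + 227*(-23)) + (-8 - 10) = (319 - 5221) - 18 = -4902 - 18 = -4920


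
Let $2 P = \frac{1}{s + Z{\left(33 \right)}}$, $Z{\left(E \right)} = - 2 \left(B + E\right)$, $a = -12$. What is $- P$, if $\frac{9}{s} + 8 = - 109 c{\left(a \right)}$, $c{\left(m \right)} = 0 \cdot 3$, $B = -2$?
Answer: $\frac{4}{505} \approx 0.0079208$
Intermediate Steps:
$c{\left(m \right)} = 0$
$Z{\left(E \right)} = 4 - 2 E$ ($Z{\left(E \right)} = - 2 \left(-2 + E\right) = 4 - 2 E$)
$s = - \frac{9}{8}$ ($s = \frac{9}{-8 - 0} = \frac{9}{-8 + 0} = \frac{9}{-8} = 9 \left(- \frac{1}{8}\right) = - \frac{9}{8} \approx -1.125$)
$P = - \frac{4}{505}$ ($P = \frac{1}{2 \left(- \frac{9}{8} + \left(4 - 66\right)\right)} = \frac{1}{2 \left(- \frac{9}{8} - 62\right)} = \frac{1}{2 \left(- \frac{505}{8}\right)} = \frac{1}{2} \left(- \frac{8}{505}\right) = - \frac{4}{505} \approx -0.0079208$)
$- P = \left(-1\right) \left(- \frac{4}{505}\right) = \frac{4}{505}$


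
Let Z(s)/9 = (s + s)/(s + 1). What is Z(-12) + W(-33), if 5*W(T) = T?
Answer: 717/55 ≈ 13.036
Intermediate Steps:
W(T) = T/5
Z(s) = 18*s/(1 + s) (Z(s) = 9*((s + s)/(s + 1)) = 9*((2*s)/(1 + s)) = 9*(2*s/(1 + s)) = 18*s/(1 + s))
Z(-12) + W(-33) = 18*(-12)/(1 - 12) + (⅕)*(-33) = 18*(-12)/(-11) - 33/5 = 18*(-12)*(-1/11) - 33/5 = 216/11 - 33/5 = 717/55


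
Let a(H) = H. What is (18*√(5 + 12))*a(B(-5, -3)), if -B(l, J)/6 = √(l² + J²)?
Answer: -1836*√2 ≈ -2596.5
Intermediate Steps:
B(l, J) = -6*√(J² + l²) (B(l, J) = -6*√(l² + J²) = -6*√(J² + l²))
(18*√(5 + 12))*a(B(-5, -3)) = (18*√(5 + 12))*(-6*√((-3)² + (-5)²)) = (18*√17)*(-6*√(9 + 25)) = (18*√17)*(-6*√34) = -1836*√2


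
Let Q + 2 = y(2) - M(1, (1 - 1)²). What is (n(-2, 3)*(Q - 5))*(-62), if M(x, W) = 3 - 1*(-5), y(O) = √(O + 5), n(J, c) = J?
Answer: -1860 + 124*√7 ≈ -1531.9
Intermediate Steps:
y(O) = √(5 + O)
M(x, W) = 8 (M(x, W) = 3 + 5 = 8)
Q = -10 + √7 (Q = -2 + (√(5 + 2) - 1*8) = -2 + (√7 - 8) = -2 + (-8 + √7) = -10 + √7 ≈ -7.3542)
(n(-2, 3)*(Q - 5))*(-62) = -2*((-10 + √7) - 5)*(-62) = -2*(-15 + √7)*(-62) = (30 - 2*√7)*(-62) = -1860 + 124*√7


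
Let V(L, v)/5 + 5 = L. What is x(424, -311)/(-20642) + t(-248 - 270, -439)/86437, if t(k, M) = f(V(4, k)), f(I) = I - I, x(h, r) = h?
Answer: -212/10321 ≈ -0.020541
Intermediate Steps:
V(L, v) = -25 + 5*L
f(I) = 0
t(k, M) = 0
x(424, -311)/(-20642) + t(-248 - 270, -439)/86437 = 424/(-20642) + 0/86437 = 424*(-1/20642) + 0*(1/86437) = -212/10321 + 0 = -212/10321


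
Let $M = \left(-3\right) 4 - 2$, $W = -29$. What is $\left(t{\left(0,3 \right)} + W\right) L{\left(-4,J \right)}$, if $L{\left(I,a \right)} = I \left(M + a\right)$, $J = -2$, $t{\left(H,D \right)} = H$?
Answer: $-1856$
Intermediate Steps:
$M = -14$ ($M = -12 - 2 = -14$)
$L{\left(I,a \right)} = I \left(-14 + a\right)$
$\left(t{\left(0,3 \right)} + W\right) L{\left(-4,J \right)} = \left(0 - 29\right) \left(- 4 \left(-14 - 2\right)\right) = - 29 \left(\left(-4\right) \left(-16\right)\right) = \left(-29\right) 64 = -1856$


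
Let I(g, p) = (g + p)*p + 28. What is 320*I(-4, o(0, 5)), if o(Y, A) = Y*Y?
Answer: 8960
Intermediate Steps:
o(Y, A) = Y²
I(g, p) = 28 + p*(g + p) (I(g, p) = p*(g + p) + 28 = 28 + p*(g + p))
320*I(-4, o(0, 5)) = 320*(28 + (0²)² - 4*0²) = 320*(28 + 0² - 4*0) = 320*(28 + 0 + 0) = 320*28 = 8960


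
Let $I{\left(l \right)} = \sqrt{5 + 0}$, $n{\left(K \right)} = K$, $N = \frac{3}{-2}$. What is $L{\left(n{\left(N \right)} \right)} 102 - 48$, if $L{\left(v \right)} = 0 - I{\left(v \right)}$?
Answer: $-48 - 102 \sqrt{5} \approx -276.08$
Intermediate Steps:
$N = - \frac{3}{2}$ ($N = 3 \left(- \frac{1}{2}\right) = - \frac{3}{2} \approx -1.5$)
$I{\left(l \right)} = \sqrt{5}$
$L{\left(v \right)} = - \sqrt{5}$ ($L{\left(v \right)} = 0 - \sqrt{5} = - \sqrt{5}$)
$L{\left(n{\left(N \right)} \right)} 102 - 48 = - \sqrt{5} \cdot 102 - 48 = - 102 \sqrt{5} - 48 = -48 - 102 \sqrt{5}$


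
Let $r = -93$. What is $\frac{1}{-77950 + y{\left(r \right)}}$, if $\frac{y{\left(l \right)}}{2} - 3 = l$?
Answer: $- \frac{1}{78130} \approx -1.2799 \cdot 10^{-5}$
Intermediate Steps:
$y{\left(l \right)} = 6 + 2 l$
$\frac{1}{-77950 + y{\left(r \right)}} = \frac{1}{-77950 + \left(6 + 2 \left(-93\right)\right)} = \frac{1}{-77950 + \left(6 - 186\right)} = \frac{1}{-77950 - 180} = \frac{1}{-78130} = - \frac{1}{78130}$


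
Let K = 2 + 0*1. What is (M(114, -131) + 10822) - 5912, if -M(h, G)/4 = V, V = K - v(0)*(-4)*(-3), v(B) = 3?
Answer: 5046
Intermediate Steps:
K = 2 (K = 2 + 0 = 2)
V = -34 (V = 2 - 3*(-4)*(-3) = 2 - (-12)*(-3) = 2 - 1*36 = 2 - 36 = -34)
M(h, G) = 136 (M(h, G) = -4*(-34) = 136)
(M(114, -131) + 10822) - 5912 = (136 + 10822) - 5912 = 10958 - 5912 = 5046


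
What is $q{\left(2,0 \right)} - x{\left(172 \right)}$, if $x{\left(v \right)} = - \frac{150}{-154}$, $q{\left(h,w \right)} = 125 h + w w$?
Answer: $\frac{19175}{77} \approx 249.03$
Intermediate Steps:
$q{\left(h,w \right)} = w^{2} + 125 h$ ($q{\left(h,w \right)} = 125 h + w^{2} = w^{2} + 125 h$)
$x{\left(v \right)} = \frac{75}{77}$ ($x{\left(v \right)} = \left(-150\right) \left(- \frac{1}{154}\right) = \frac{75}{77}$)
$q{\left(2,0 \right)} - x{\left(172 \right)} = \left(0^{2} + 125 \cdot 2\right) - \frac{75}{77} = \left(0 + 250\right) - \frac{75}{77} = 250 - \frac{75}{77} = \frac{19175}{77}$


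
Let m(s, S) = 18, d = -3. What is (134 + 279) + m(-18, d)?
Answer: 431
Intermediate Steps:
(134 + 279) + m(-18, d) = (134 + 279) + 18 = 413 + 18 = 431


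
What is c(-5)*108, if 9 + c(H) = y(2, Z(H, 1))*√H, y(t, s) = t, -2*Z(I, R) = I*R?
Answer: -972 + 216*I*√5 ≈ -972.0 + 482.99*I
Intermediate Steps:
Z(I, R) = -I*R/2
c(H) = -9 + 2*√H
c(-5)*108 = (-9 + 2*√(-5))*108 = (-9 + 2*(I*√5))*108 = (-9 + 2*I*√5)*108 = -972 + 216*I*√5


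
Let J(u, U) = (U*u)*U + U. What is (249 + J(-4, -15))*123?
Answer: -81918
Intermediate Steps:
J(u, U) = U + u*U² (J(u, U) = u*U² + U = U + u*U²)
(249 + J(-4, -15))*123 = (249 - 15*(1 - 15*(-4)))*123 = (249 - 15*(1 + 60))*123 = (249 - 15*61)*123 = (249 - 915)*123 = -666*123 = -81918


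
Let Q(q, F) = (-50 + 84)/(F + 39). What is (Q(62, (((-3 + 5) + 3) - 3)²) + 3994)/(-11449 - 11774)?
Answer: -171776/998589 ≈ -0.17202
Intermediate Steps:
Q(q, F) = 34/(39 + F)
(Q(62, (((-3 + 5) + 3) - 3)²) + 3994)/(-11449 - 11774) = (34/(39 + (((-3 + 5) + 3) - 3)²) + 3994)/(-11449 - 11774) = (34/(39 + ((2 + 3) - 3)²) + 3994)/(-23223) = (34/(39 + (5 - 3)²) + 3994)*(-1/23223) = (34/(39 + 2²) + 3994)*(-1/23223) = (34/(39 + 4) + 3994)*(-1/23223) = (34/43 + 3994)*(-1/23223) = (171776/43)*(-1/23223) = -171776/998589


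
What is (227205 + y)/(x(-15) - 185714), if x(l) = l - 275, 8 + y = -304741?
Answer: 19386/46501 ≈ 0.41689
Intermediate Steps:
y = -304749 (y = -8 - 304741 = -304749)
x(l) = -275 + l
(227205 + y)/(x(-15) - 185714) = (227205 - 304749)/((-275 - 15) - 185714) = -77544/(-290 - 185714) = -77544/(-186004) = -77544*(-1/186004) = 19386/46501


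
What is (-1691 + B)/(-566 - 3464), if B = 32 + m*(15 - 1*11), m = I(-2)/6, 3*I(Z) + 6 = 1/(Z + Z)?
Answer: 2299/5580 ≈ 0.41201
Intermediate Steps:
I(Z) = -2 + 1/(6*Z) (I(Z) = -2 + 1/(3*(Z + Z)) = -2 + 1/(3*((2*Z))) = -2 + (1/(2*Z))/3 = -2 + 1/(6*Z))
m = -25/72 (m = (-2 + (⅙)/(-2))/6 = (-2 + (⅙)*(-½))*(⅙) = (-2 - 1/12)*(⅙) = -25/12*⅙ = -25/72 ≈ -0.34722)
B = 551/18 (B = 32 - 25*(15 - 1*11)/72 = 32 - 25*(15 - 11)/72 = 32 - 25/72*4 = 32 - 25/18 = 551/18 ≈ 30.611)
(-1691 + B)/(-566 - 3464) = (-1691 + 551/18)/(-566 - 3464) = -29887/18/(-4030) = -29887/18*(-1/4030) = 2299/5580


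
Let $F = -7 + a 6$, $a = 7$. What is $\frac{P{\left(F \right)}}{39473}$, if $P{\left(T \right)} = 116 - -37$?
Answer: $\frac{153}{39473} \approx 0.0038761$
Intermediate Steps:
$F = 35$ ($F = -7 + 7 \cdot 6 = -7 + 42 = 35$)
$P{\left(T \right)} = 153$ ($P{\left(T \right)} = 116 + 37 = 153$)
$\frac{P{\left(F \right)}}{39473} = \frac{153}{39473}$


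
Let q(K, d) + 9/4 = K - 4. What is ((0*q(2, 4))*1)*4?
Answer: 0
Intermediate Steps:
q(K, d) = -25/4 + K (q(K, d) = -9/4 + (K - 4) = -9/4 + (-4 + K) = -25/4 + K)
((0*q(2, 4))*1)*4 = ((0*(-25/4 + 2))*1)*4 = ((0*(-17/4))*1)*4 = (0*1)*4 = 0*4 = 0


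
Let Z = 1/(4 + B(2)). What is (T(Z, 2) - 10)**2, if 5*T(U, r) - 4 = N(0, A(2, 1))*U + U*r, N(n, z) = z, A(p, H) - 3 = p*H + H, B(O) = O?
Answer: 17956/225 ≈ 79.804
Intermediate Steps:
A(p, H) = 3 + H + H*p (A(p, H) = 3 + (p*H + H) = 3 + (H*p + H) = 3 + (H + H*p) = 3 + H + H*p)
Z = 1/6 (Z = 1/(4 + 2) = 1/6 ≈ 0.16667)
T(U, r) = 4/5 + 6*U/5 + U*r/5 (T(U, r) = 4/5 + ((3 + 1 + 1*2)*U + U*r)/5 = 4/5 + ((3 + 1 + 2)*U + U*r)/5 = 4/5 + (6*U + U*r)/5 = 4/5 + (6*U/5 + U*r/5) = 4/5 + 6*U/5 + U*r/5)
(T(Z, 2) - 10)**2 = ((4/5 + (6/5)*(1/6) + (1/5)*(1/6)*2) - 10)**2 = ((4/5 + 1/5 + 1/15) - 10)**2 = (16/15 - 10)**2 = (-134/15)**2 = 17956/225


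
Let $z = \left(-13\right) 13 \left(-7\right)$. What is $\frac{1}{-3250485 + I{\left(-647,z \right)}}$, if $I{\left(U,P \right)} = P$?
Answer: $- \frac{1}{3249302} \approx -3.0776 \cdot 10^{-7}$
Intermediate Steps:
$z = 1183$ ($z = \left(-169\right) \left(-7\right) = 1183$)
$\frac{1}{-3250485 + I{\left(-647,z \right)}} = \frac{1}{-3250485 + 1183} = \frac{1}{-3249302} = - \frac{1}{3249302}$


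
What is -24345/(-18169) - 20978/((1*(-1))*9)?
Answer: 381368387/163521 ≈ 2332.2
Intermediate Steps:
-24345/(-18169) - 20978/((1*(-1))*9) = -24345*(-1/18169) - 20978/((-1*9)) = 24345/18169 - 20978/(-9) = 24345/18169 - 20978*(-⅑) = 24345/18169 + 20978/9 = 381368387/163521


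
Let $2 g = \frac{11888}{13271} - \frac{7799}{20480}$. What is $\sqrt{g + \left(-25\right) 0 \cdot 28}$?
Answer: $\frac{\sqrt{18574849506810}}{8493440} \approx 0.50743$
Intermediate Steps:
$g = \frac{139965711}{543580160}$ ($g = \frac{\frac{11888}{13271} - \frac{7799}{20480}}{2} = \frac{1}{2} \cdot \frac{139965711}{271790080} = \frac{139965711}{543580160} \approx 0.25749$)
$\sqrt{g + \left(-25\right) 0 \cdot 28} = \sqrt{\frac{139965711}{543580160} + \left(-25\right) 0 \cdot 28} = \sqrt{\frac{139965711}{543580160} + 0 \cdot 28} = \sqrt{\frac{139965711}{543580160} + 0} = \sqrt{\frac{139965711}{543580160}} = \frac{\sqrt{18574849506810}}{8493440}$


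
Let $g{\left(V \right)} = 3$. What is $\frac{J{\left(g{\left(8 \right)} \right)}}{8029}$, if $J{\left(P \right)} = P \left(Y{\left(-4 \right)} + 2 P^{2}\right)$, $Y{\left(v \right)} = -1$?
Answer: $\frac{51}{8029} \approx 0.006352$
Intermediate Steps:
$J{\left(P \right)} = P \left(-1 + 2 P^{2}\right)$
$\frac{J{\left(g{\left(8 \right)} \right)}}{8029} = \frac{\left(-1\right) 3 + 2 \cdot 3^{3}}{8029} = \left(-3 + 2 \cdot 27\right) \frac{1}{8029} = \left(-3 + 54\right) \frac{1}{8029} = 51 \cdot \frac{1}{8029} = \frac{51}{8029}$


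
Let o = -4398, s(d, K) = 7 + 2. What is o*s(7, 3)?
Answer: -39582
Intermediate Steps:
s(d, K) = 9
o*s(7, 3) = -4398*9 = -39582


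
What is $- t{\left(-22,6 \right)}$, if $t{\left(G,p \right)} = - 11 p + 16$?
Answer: $50$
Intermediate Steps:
$t{\left(G,p \right)} = 16 - 11 p$
$- t{\left(-22,6 \right)} = - (16 - 66) = \left(-1\right) \left(-50\right) = 50$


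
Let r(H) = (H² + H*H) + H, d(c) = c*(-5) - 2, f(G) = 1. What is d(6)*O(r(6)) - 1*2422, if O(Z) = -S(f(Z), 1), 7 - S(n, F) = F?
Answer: -2230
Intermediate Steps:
d(c) = -2 - 5*c (d(c) = -5*c - 2 = -2 - 5*c)
S(n, F) = 7 - F
r(H) = H + 2*H² (r(H) = (H² + H²) + H = 2*H² + H = H + 2*H²)
O(Z) = -6 (O(Z) = -(7 - 1*1) = -(7 - 1) = -1*6 = -6)
d(6)*O(r(6)) - 1*2422 = (-2 - 5*6)*(-6) - 1*2422 = (-2 - 30)*(-6) - 2422 = -32*(-6) - 2422 = 192 - 2422 = -2230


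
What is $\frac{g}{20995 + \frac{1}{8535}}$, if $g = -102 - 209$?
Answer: $- \frac{2654385}{179192326} \approx -0.014813$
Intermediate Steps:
$g = -311$
$\frac{g}{20995 + \frac{1}{8535}} = - \frac{311}{20995 + \frac{1}{8535}} = - \frac{311}{\frac{179192326}{8535}} = \left(-311\right) \frac{8535}{179192326} = - \frac{2654385}{179192326}$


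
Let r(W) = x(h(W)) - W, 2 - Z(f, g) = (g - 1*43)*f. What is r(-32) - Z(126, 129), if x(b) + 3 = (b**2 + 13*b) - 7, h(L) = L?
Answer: 11464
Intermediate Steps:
Z(f, g) = 2 - f*(-43 + g) (Z(f, g) = 2 - (g - 1*43)*f = 2 - (g - 43)*f = 2 - (-43 + g)*f = 2 - f*(-43 + g))
x(b) = -10 + b**2 + 13*b (x(b) = -3 + ((b**2 + 13*b) - 7) = -3 + (-7 + b**2 + 13*b) = -10 + b**2 + 13*b)
r(W) = -10 + W**2 + 12*W (r(W) = (-10 + W**2 + 13*W) - W = -10 + W**2 + 12*W)
r(-32) - Z(126, 129) = (-10 + (-32)**2 + 12*(-32)) - (2 + 43*126 - 1*126*129) = (-10 + 1024 - 384) - (2 + 5418 - 16254) = 630 - 1*(-10834) = 630 + 10834 = 11464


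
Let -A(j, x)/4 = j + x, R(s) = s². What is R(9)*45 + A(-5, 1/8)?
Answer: 7329/2 ≈ 3664.5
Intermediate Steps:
A(j, x) = -4*j - 4*x (A(j, x) = -4*(j + x) = -4*j - 4*x)
R(9)*45 + A(-5, 1/8) = 9²*45 + (-4*(-5) - 4/8) = 81*45 + (20 - 4*⅛) = 3645 + (20 - ½) = 3645 + 39/2 = 7329/2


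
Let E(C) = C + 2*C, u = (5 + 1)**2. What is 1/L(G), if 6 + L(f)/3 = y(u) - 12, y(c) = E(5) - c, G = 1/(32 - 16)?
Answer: -1/117 ≈ -0.0085470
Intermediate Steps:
u = 36 (u = 6**2 = 36)
E(C) = 3*C
G = 1/16 ≈ 0.062500
y(c) = 15 - c (y(c) = 3*5 - c = 15 - c)
L(f) = -117 (L(f) = -18 + 3*((15 - 1*36) - 12) = -18 + 3*((15 - 36) - 12) = -18 + 3*(-21 - 12) = -18 + 3*(-33) = -18 - 99 = -117)
1/L(G) = 1/(-117) = -1/117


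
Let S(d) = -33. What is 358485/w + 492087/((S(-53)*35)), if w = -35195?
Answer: -1182203476/2710015 ≈ -436.23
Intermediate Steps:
358485/w + 492087/((S(-53)*35)) = 358485/(-35195) + 492087/((-33*35)) = 358485*(-1/35195) + 492087/(-1155) = -71697/7039 + 492087*(-1/1155) = -71697/7039 - 164029/385 = -1182203476/2710015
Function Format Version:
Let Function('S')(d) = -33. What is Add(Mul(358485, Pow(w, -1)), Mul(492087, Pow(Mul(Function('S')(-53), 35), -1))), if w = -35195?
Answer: Rational(-1182203476, 2710015) ≈ -436.23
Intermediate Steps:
Add(Mul(358485, Pow(w, -1)), Mul(492087, Pow(Mul(Function('S')(-53), 35), -1))) = Add(Mul(358485, Pow(-35195, -1)), Mul(492087, Pow(Mul(-33, 35), -1))) = Add(Mul(358485, Rational(-1, 35195)), Mul(492087, Pow(-1155, -1))) = Add(Rational(-71697, 7039), Mul(492087, Rational(-1, 1155))) = Add(Rational(-71697, 7039), Rational(-164029, 385)) = Rational(-1182203476, 2710015)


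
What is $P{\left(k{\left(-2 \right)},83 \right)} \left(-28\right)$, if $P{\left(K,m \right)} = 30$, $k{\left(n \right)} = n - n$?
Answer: $-840$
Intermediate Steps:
$k{\left(n \right)} = 0$
$P{\left(k{\left(-2 \right)},83 \right)} \left(-28\right) = 30 \left(-28\right) = -840$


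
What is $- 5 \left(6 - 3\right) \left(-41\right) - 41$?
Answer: $574$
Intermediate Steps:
$- 5 \left(6 - 3\right) \left(-41\right) - 41 = \left(-5\right) 3 \left(-41\right) - 41 = \left(-15\right) \left(-41\right) - 41 = 615 - 41 = 574$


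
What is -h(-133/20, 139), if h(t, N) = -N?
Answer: 139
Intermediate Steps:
-h(-133/20, 139) = -(-1)*139 = -1*(-139) = 139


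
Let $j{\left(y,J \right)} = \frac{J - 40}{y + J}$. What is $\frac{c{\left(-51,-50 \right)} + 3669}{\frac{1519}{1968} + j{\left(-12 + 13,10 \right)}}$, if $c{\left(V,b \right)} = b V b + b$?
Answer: $\frac{2681775888}{42331} \approx 63353.0$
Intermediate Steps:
$c{\left(V,b \right)} = b + V b^{2}$ ($c{\left(V,b \right)} = V b b + b = V b^{2} + b = b + V b^{2}$)
$j{\left(y,J \right)} = \frac{-40 + J}{J + y}$
$\frac{c{\left(-51,-50 \right)} + 3669}{\frac{1519}{1968} + j{\left(-12 + 13,10 \right)}} = \frac{- 50 \left(1 - -2550\right) + 3669}{\frac{1519}{1968} + \frac{-40 + 10}{10 + \left(-12 + 13\right)}} = \frac{- 50 \left(1 + 2550\right) + 3669}{1519 \cdot \frac{1}{1968} + \frac{1}{10 + 1} \left(-30\right)} = \frac{\left(-50\right) 2551 + 3669}{\frac{1519}{1968} + \frac{1}{11} \left(-30\right)} = \frac{-127550 + 3669}{\frac{1519}{1968} + \frac{1}{11} \left(-30\right)} = - \frac{123881}{\frac{1519}{1968} - \frac{30}{11}} = - \frac{123881}{- \frac{42331}{21648}} = \left(-123881\right) \left(- \frac{21648}{42331}\right) = \frac{2681775888}{42331}$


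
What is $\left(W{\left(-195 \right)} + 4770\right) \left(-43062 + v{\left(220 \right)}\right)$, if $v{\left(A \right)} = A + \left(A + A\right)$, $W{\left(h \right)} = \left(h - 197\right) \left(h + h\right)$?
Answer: $-6684675300$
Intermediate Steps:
$W{\left(h \right)} = 2 h \left(-197 + h\right)$ ($W{\left(h \right)} = \left(-197 + h\right) 2 h = 2 h \left(-197 + h\right)$)
$v{\left(A \right)} = 3 A$ ($v{\left(A \right)} = A + 2 A = 3 A$)
$\left(W{\left(-195 \right)} + 4770\right) \left(-43062 + v{\left(220 \right)}\right) = \left(2 \left(-195\right) \left(-197 - 195\right) + 4770\right) \left(-43062 + 3 \cdot 220\right) = \left(2 \left(-195\right) \left(-392\right) + 4770\right) \left(-43062 + 660\right) = \left(152880 + 4770\right) \left(-42402\right) = 157650 \left(-42402\right) = -6684675300$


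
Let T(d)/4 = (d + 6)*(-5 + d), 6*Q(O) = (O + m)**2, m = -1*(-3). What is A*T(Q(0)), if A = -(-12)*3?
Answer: -3780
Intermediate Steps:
m = 3
Q(O) = (3 + O)**2/6 (Q(O) = (O + 3)**2/6 = (3 + O)**2/6)
T(d) = 4*(-5 + d)*(6 + d) (T(d) = 4*((d + 6)*(-5 + d)) = 4*((6 + d)*(-5 + d)) = 4*((-5 + d)*(6 + d)) = 4*(-5 + d)*(6 + d))
A = 36 (A = -1*(-36) = 36)
A*T(Q(0)) = 36*(-120 + 4*((3 + 0)**2/6) + 4*((3 + 0)**2/6)**2) = 36*(-120 + 4*((1/6)*3**2) + 4*((1/6)*3**2)**2) = 36*(-120 + 4*((1/6)*9) + 4*((1/6)*9)**2) = 36*(-120 + 4*(3/2) + 4*(3/2)**2) = 36*(-120 + 6 + 4*(9/4)) = 36*(-120 + 6 + 9) = 36*(-105) = -3780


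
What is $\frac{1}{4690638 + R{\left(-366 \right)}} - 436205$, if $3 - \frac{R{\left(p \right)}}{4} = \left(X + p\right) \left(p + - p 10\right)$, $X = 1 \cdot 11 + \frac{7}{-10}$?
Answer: $- \frac{20452241763025}{46886766} \approx -4.3621 \cdot 10^{5}$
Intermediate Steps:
$X = \frac{103}{10}$ ($X = 11 + 7 \left(- \frac{1}{10}\right) = 11 - \frac{7}{10} = \frac{103}{10} \approx 10.3$)
$R{\left(p \right)} = 12 + 36 p \left(\frac{103}{10} + p\right)$ ($R{\left(p \right)} = 12 - 4 \left(\frac{103}{10} + p\right) \left(p + - p 10\right) = 12 - 4 \left(\frac{103}{10} + p\right) \left(p - 10 p\right) = 12 - 4 \left(\frac{103}{10} + p\right) \left(- 9 p\right) = 12 - 4 \left(- 9 p \left(\frac{103}{10} + p\right)\right) = 12 + 36 p \left(\frac{103}{10} + p\right)$)
$\frac{1}{4690638 + R{\left(-366 \right)}} - 436205 = \frac{1}{4690638 + \left(12 + 36 \left(-366\right)^{2} + \frac{1854}{5} \left(-366\right)\right)} - 436205 = \frac{1}{4690638 + \left(12 + 36 \cdot 133956 - \frac{678564}{5}\right)} - 436205 = \frac{1}{4690638 + \left(12 + 4822416 - \frac{678564}{5}\right)} - 436205 = \frac{1}{4690638 + \frac{23433576}{5}} - 436205 = \frac{1}{\frac{46886766}{5}} - 436205 = \frac{5}{46886766} - 436205 = - \frac{20452241763025}{46886766}$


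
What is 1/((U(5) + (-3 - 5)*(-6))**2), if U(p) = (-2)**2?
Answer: 1/2704 ≈ 0.00036982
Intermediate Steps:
U(p) = 4
1/((U(5) + (-3 - 5)*(-6))**2) = 1/((4 + (-3 - 5)*(-6))**2) = 1/((4 - 8*(-6))**2) = 1/((4 + 48)**2) = 1/(52**2) = 1/2704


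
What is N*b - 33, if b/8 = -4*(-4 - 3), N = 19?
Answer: 4223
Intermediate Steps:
b = 224 (b = 8*(-4*(-4 - 3)) = 8*(-4*(-7)) = 8*28 = 224)
N*b - 33 = 19*224 - 33 = 4256 - 33 = 4223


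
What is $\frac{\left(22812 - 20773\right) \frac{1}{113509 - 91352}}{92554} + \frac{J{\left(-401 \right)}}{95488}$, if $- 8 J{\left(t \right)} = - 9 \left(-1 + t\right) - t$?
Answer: $- \frac{4120140986163}{783276215085056} \approx -0.0052601$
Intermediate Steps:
$J{\left(t \right)} = - \frac{9}{8} + \frac{5 t}{4}$ ($J{\left(t \right)} = - \frac{- 9 \left(-1 + t\right) - t}{8} = - \frac{\left(9 - 9 t\right) - t}{8} = - \frac{9 - 10 t}{8} = - \frac{9}{8} + \frac{5 t}{4}$)
$\frac{\left(22812 - 20773\right) \frac{1}{113509 - 91352}}{92554} + \frac{J{\left(-401 \right)}}{95488} = \frac{\left(22812 - 20773\right) \frac{1}{113509 - 91352}}{92554} + \frac{- \frac{9}{8} + \frac{5}{4} \left(-401\right)}{95488} = \frac{2039}{22157} \cdot \frac{1}{92554} + \left(- \frac{9}{8} - \frac{2005}{4}\right) \frac{1}{95488} = 2039 \cdot \frac{1}{22157} \cdot \frac{1}{92554} - \frac{4019}{763904} = \frac{2039}{22157} \cdot \frac{1}{92554} - \frac{4019}{763904} = \frac{2039}{2050718978} - \frac{4019}{763904} = - \frac{4120140986163}{783276215085056}$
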